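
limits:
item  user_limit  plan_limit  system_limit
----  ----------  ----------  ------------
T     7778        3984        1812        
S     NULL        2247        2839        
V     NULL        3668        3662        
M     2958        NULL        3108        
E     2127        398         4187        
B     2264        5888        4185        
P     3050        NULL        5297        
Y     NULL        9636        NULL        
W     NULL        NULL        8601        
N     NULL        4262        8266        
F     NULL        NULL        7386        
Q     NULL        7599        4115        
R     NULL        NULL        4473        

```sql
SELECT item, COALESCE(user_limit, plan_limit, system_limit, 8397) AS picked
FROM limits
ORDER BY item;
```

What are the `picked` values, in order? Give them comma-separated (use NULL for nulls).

2264, 2127, 7386, 2958, 4262, 3050, 7599, 4473, 2247, 7778, 3668, 8601, 9636

item=B: user_limit=2264 → 2264
item=E: user_limit=2127 → 2127
item=F: user_limit=NULL, plan_limit=NULL, system_limit=7386 → 7386
item=M: user_limit=2958 → 2958
item=N: user_limit=NULL, plan_limit=4262 → 4262
item=P: user_limit=3050 → 3050
item=Q: user_limit=NULL, plan_limit=7599 → 7599
item=R: user_limit=NULL, plan_limit=NULL, system_limit=4473 → 4473
item=S: user_limit=NULL, plan_limit=2247 → 2247
item=T: user_limit=7778 → 7778
item=V: user_limit=NULL, plan_limit=3668 → 3668
item=W: user_limit=NULL, plan_limit=NULL, system_limit=8601 → 8601
item=Y: user_limit=NULL, plan_limit=9636 → 9636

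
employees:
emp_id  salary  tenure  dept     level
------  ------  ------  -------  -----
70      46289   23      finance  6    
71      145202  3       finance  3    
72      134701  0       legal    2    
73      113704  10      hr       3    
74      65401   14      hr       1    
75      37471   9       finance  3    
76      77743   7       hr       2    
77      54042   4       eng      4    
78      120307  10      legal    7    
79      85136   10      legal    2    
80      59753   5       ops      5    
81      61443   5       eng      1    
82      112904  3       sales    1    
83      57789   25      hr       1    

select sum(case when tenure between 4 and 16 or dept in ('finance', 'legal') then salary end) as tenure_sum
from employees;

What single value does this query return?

1001192

emp_id=70: ✓ → 46289
emp_id=71: ✓ → 145202
emp_id=72: ✓ → 134701
emp_id=73: ✓ → 113704
emp_id=74: ✓ → 65401
emp_id=75: ✓ → 37471
emp_id=76: ✓ → 77743
emp_id=77: ✓ → 54042
emp_id=78: ✓ → 120307
emp_id=79: ✓ → 85136
emp_id=80: ✓ → 59753
emp_id=81: ✓ → 61443
emp_id=82: ✗
emp_id=83: ✗
tenure_sum = 46289 + 145202 + 134701 + 113704 + 65401 + 37471 + 77743 + 54042 + 120307 + 85136 + 59753 + 61443 = 1001192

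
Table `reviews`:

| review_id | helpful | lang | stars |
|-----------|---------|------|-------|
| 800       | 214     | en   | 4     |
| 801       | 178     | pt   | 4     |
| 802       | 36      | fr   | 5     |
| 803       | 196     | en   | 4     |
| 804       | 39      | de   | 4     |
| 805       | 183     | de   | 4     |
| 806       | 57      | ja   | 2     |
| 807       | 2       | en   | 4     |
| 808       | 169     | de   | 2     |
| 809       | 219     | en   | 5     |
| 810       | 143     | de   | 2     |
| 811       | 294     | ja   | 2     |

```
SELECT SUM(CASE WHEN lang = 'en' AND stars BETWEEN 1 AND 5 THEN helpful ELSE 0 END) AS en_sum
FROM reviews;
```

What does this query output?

review_id=800: ✓ → 214
review_id=801: ✗
review_id=802: ✗
review_id=803: ✓ → 196
review_id=804: ✗
review_id=805: ✗
review_id=806: ✗
review_id=807: ✓ → 2
review_id=808: ✗
review_id=809: ✓ → 219
review_id=810: ✗
review_id=811: ✗
en_sum = 214 + 196 + 2 + 219 = 631

631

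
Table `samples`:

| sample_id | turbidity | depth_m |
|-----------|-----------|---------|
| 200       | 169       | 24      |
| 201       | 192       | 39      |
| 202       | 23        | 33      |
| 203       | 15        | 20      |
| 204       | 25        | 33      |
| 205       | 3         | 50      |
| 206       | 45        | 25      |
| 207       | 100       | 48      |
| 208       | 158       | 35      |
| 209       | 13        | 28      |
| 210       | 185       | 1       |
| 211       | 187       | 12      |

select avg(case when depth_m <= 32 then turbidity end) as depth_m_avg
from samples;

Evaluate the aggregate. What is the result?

102.3333333333

sample_id=200: ✓ → 169
sample_id=201: ✗
sample_id=202: ✗
sample_id=203: ✓ → 15
sample_id=204: ✗
sample_id=205: ✗
sample_id=206: ✓ → 45
sample_id=207: ✗
sample_id=208: ✗
sample_id=209: ✓ → 13
sample_id=210: ✓ → 185
sample_id=211: ✓ → 187
depth_m_avg = (169 + 15 + 45 + 13 + 185 + 187) / 6 = 102.3333333333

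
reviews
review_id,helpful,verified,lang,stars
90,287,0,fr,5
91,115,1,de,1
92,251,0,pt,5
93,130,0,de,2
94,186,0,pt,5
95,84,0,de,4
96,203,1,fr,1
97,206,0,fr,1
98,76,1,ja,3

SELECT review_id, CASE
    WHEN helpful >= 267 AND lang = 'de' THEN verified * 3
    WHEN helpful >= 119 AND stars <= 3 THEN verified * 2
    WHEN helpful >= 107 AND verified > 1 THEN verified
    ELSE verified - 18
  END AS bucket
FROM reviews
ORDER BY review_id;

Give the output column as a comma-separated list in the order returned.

review_id=90: ELSE → -18
review_id=91: ELSE → -17
review_id=92: ELSE → -18
review_id=93: helpful >= 119 AND stars <= 3 → 0
review_id=94: ELSE → -18
review_id=95: ELSE → -18
review_id=96: helpful >= 119 AND stars <= 3 → 2
review_id=97: helpful >= 119 AND stars <= 3 → 0
review_id=98: ELSE → -17

-18, -17, -18, 0, -18, -18, 2, 0, -17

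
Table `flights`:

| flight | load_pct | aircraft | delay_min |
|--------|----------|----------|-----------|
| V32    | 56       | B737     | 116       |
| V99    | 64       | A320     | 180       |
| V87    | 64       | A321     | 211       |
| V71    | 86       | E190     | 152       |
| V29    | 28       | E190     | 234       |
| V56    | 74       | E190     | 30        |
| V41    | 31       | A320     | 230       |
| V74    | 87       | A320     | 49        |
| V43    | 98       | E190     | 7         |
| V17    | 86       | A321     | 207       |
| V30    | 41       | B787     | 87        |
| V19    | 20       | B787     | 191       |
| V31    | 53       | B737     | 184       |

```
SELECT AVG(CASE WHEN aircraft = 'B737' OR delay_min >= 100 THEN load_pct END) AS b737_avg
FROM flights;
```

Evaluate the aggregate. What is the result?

flight=V32: ✓ → 56
flight=V99: ✓ → 64
flight=V87: ✓ → 64
flight=V71: ✓ → 86
flight=V29: ✓ → 28
flight=V56: ✗
flight=V41: ✓ → 31
flight=V74: ✗
flight=V43: ✗
flight=V17: ✓ → 86
flight=V30: ✗
flight=V19: ✓ → 20
flight=V31: ✓ → 53
b737_avg = (56 + 64 + 64 + 86 + 28 + 31 + 86 + 20 + 53) / 9 = 54.2222222222

54.2222222222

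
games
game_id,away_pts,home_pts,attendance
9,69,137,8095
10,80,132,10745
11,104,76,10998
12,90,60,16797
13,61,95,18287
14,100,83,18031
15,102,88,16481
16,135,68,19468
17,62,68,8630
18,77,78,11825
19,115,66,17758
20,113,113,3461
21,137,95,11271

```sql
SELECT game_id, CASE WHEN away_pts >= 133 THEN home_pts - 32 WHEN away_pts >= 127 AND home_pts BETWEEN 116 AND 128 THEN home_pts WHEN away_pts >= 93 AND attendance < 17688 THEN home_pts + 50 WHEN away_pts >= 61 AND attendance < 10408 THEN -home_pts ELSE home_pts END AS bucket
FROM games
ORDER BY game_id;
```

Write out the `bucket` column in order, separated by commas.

-137, 132, 126, 60, 95, 83, 138, 36, -68, 78, 66, 163, 63

game_id=9: away_pts >= 61 AND attendance < 10408 → -137
game_id=10: ELSE → 132
game_id=11: away_pts >= 93 AND attendance < 17688 → 126
game_id=12: ELSE → 60
game_id=13: ELSE → 95
game_id=14: ELSE → 83
game_id=15: away_pts >= 93 AND attendance < 17688 → 138
game_id=16: away_pts >= 133 → 36
game_id=17: away_pts >= 61 AND attendance < 10408 → -68
game_id=18: ELSE → 78
game_id=19: ELSE → 66
game_id=20: away_pts >= 93 AND attendance < 17688 → 163
game_id=21: away_pts >= 133 → 63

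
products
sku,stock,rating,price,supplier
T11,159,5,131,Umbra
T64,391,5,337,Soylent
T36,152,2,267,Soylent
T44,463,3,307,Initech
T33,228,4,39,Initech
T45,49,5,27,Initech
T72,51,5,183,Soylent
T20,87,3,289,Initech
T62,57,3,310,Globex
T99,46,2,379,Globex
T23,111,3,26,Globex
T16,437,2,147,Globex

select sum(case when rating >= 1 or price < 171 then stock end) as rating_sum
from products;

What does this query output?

sku=T11: ✓ → 159
sku=T64: ✓ → 391
sku=T36: ✓ → 152
sku=T44: ✓ → 463
sku=T33: ✓ → 228
sku=T45: ✓ → 49
sku=T72: ✓ → 51
sku=T20: ✓ → 87
sku=T62: ✓ → 57
sku=T99: ✓ → 46
sku=T23: ✓ → 111
sku=T16: ✓ → 437
rating_sum = 159 + 391 + 152 + 463 + 228 + 49 + 51 + 87 + 57 + 46 + 111 + 437 = 2231

2231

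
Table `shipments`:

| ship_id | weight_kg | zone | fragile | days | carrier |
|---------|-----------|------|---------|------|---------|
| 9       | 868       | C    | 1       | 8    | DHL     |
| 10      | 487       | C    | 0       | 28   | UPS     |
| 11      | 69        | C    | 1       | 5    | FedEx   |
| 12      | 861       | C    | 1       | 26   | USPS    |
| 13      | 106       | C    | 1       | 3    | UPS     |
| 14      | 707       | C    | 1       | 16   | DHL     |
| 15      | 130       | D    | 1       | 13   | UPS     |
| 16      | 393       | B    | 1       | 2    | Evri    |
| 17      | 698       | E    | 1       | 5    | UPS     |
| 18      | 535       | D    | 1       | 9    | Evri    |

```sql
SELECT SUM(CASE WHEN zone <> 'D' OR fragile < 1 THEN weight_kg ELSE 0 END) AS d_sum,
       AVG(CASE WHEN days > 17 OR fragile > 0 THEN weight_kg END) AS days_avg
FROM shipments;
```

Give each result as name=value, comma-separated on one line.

d_sum=4189, days_avg=485.4

[d_sum: zone <> 'D' OR fragile < 1]
ship_id=9: ✓ → 868
ship_id=10: ✓ → 487
ship_id=11: ✓ → 69
ship_id=12: ✓ → 861
ship_id=13: ✓ → 106
ship_id=14: ✓ → 707
ship_id=15: ✗
ship_id=16: ✓ → 393
ship_id=17: ✓ → 698
ship_id=18: ✗
d_sum = 868 + 487 + 69 + 861 + 106 + 707 + 393 + 698 = 4189
—
[days_avg: days > 17 OR fragile > 0]
ship_id=9: ✓ → 868
ship_id=10: ✓ → 487
ship_id=11: ✓ → 69
ship_id=12: ✓ → 861
ship_id=13: ✓ → 106
ship_id=14: ✓ → 707
ship_id=15: ✓ → 130
ship_id=16: ✓ → 393
ship_id=17: ✓ → 698
ship_id=18: ✓ → 535
days_avg = (868 + 487 + 69 + 861 + 106 + 707 + 130 + 393 + 698 + 535) / 10 = 485.4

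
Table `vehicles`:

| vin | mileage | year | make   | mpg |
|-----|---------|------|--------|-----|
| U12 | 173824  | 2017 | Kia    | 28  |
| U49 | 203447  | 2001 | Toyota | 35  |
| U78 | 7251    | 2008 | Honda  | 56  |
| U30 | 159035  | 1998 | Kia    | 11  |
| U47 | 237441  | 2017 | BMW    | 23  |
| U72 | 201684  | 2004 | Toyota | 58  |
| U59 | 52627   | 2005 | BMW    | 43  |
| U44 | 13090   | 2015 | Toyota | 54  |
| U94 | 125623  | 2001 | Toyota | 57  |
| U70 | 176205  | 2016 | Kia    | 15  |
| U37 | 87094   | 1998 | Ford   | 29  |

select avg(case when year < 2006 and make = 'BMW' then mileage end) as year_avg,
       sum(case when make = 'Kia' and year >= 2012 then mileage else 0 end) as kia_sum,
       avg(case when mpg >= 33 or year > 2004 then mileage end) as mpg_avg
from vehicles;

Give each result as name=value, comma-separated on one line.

[year_avg: year < 2006 and make = 'BMW']
vin=U12: ✗
vin=U49: ✗
vin=U78: ✗
vin=U30: ✗
vin=U47: ✗
vin=U72: ✗
vin=U59: ✓ → 52627
vin=U44: ✗
vin=U94: ✗
vin=U70: ✗
vin=U37: ✗
year_avg = 52627
—
[kia_sum: make = 'Kia' and year >= 2012]
vin=U12: ✓ → 173824
vin=U49: ✗
vin=U78: ✗
vin=U30: ✗
vin=U47: ✗
vin=U72: ✗
vin=U59: ✗
vin=U44: ✗
vin=U94: ✗
vin=U70: ✓ → 176205
vin=U37: ✗
kia_sum = 173824 + 176205 = 350029
—
[mpg_avg: mpg >= 33 or year > 2004]
vin=U12: ✓ → 173824
vin=U49: ✓ → 203447
vin=U78: ✓ → 7251
vin=U30: ✗
vin=U47: ✓ → 237441
vin=U72: ✓ → 201684
vin=U59: ✓ → 52627
vin=U44: ✓ → 13090
vin=U94: ✓ → 125623
vin=U70: ✓ → 176205
vin=U37: ✗
mpg_avg = (173824 + 203447 + 7251 + 237441 + 201684 + 52627 + 13090 + 125623 + 176205) / 9 = 132354.6666666667

year_avg=52627, kia_sum=350029, mpg_avg=132354.6666666667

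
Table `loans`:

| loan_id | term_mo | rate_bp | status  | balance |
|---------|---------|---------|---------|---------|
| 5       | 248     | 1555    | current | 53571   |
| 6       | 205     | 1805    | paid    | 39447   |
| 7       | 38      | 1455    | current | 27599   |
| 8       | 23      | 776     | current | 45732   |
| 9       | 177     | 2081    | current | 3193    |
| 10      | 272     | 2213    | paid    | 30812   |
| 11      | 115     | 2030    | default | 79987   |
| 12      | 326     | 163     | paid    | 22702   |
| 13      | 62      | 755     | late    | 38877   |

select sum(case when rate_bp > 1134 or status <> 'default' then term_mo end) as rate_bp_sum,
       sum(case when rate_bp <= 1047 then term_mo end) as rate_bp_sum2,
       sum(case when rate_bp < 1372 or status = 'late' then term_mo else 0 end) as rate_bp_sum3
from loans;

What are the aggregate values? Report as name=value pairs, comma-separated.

rate_bp_sum=1466, rate_bp_sum2=411, rate_bp_sum3=411

[rate_bp_sum: rate_bp > 1134 or status <> 'default']
loan_id=5: ✓ → 248
loan_id=6: ✓ → 205
loan_id=7: ✓ → 38
loan_id=8: ✓ → 23
loan_id=9: ✓ → 177
loan_id=10: ✓ → 272
loan_id=11: ✓ → 115
loan_id=12: ✓ → 326
loan_id=13: ✓ → 62
rate_bp_sum = 248 + 205 + 38 + 23 + 177 + 272 + 115 + 326 + 62 = 1466
—
[rate_bp_sum2: rate_bp <= 1047]
loan_id=5: ✗
loan_id=6: ✗
loan_id=7: ✗
loan_id=8: ✓ → 23
loan_id=9: ✗
loan_id=10: ✗
loan_id=11: ✗
loan_id=12: ✓ → 326
loan_id=13: ✓ → 62
rate_bp_sum2 = 23 + 326 + 62 = 411
—
[rate_bp_sum3: rate_bp < 1372 or status = 'late']
loan_id=5: ✗
loan_id=6: ✗
loan_id=7: ✗
loan_id=8: ✓ → 23
loan_id=9: ✗
loan_id=10: ✗
loan_id=11: ✗
loan_id=12: ✓ → 326
loan_id=13: ✓ → 62
rate_bp_sum3 = 23 + 326 + 62 = 411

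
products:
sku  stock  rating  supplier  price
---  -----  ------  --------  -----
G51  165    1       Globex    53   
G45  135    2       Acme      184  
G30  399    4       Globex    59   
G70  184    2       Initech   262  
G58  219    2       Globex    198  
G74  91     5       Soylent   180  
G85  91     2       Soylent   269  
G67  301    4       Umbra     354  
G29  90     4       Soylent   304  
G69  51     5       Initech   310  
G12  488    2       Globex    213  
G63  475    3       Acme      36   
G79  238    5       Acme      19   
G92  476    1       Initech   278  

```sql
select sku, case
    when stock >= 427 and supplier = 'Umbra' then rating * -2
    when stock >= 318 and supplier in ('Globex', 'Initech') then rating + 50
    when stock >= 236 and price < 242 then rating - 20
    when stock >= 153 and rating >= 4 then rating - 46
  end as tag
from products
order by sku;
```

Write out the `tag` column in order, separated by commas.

52, NULL, 54, NULL, NULL, NULL, -17, -42, NULL, NULL, NULL, -15, NULL, 51

sku=G12: stock >= 318 and supplier in ('Globex', 'Initech') → 52
sku=G29: (no match → NULL) → NULL
sku=G30: stock >= 318 and supplier in ('Globex', 'Initech') → 54
sku=G45: (no match → NULL) → NULL
sku=G51: (no match → NULL) → NULL
sku=G58: (no match → NULL) → NULL
sku=G63: stock >= 236 and price < 242 → -17
sku=G67: stock >= 153 and rating >= 4 → -42
sku=G69: (no match → NULL) → NULL
sku=G70: (no match → NULL) → NULL
sku=G74: (no match → NULL) → NULL
sku=G79: stock >= 236 and price < 242 → -15
sku=G85: (no match → NULL) → NULL
sku=G92: stock >= 318 and supplier in ('Globex', 'Initech') → 51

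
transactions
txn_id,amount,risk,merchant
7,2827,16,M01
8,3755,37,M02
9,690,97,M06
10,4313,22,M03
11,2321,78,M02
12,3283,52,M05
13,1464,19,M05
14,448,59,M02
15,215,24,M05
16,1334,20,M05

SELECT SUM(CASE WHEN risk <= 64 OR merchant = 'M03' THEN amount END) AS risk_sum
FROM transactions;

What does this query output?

txn_id=7: ✓ → 2827
txn_id=8: ✓ → 3755
txn_id=9: ✗
txn_id=10: ✓ → 4313
txn_id=11: ✗
txn_id=12: ✓ → 3283
txn_id=13: ✓ → 1464
txn_id=14: ✓ → 448
txn_id=15: ✓ → 215
txn_id=16: ✓ → 1334
risk_sum = 2827 + 3755 + 4313 + 3283 + 1464 + 448 + 215 + 1334 = 17639

17639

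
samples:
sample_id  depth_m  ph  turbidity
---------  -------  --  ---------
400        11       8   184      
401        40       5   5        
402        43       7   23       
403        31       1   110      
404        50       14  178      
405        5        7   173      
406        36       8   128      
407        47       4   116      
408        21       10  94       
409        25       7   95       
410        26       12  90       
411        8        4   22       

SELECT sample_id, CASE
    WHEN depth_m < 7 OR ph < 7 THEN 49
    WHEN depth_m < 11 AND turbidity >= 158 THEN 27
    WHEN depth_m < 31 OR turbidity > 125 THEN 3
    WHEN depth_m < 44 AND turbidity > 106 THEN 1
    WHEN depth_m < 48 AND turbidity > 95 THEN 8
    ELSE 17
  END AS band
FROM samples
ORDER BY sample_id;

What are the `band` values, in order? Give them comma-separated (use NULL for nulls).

sample_id=400: depth_m < 31 OR turbidity > 125 → 3
sample_id=401: depth_m < 7 OR ph < 7 → 49
sample_id=402: ELSE → 17
sample_id=403: depth_m < 7 OR ph < 7 → 49
sample_id=404: depth_m < 31 OR turbidity > 125 → 3
sample_id=405: depth_m < 7 OR ph < 7 → 49
sample_id=406: depth_m < 31 OR turbidity > 125 → 3
sample_id=407: depth_m < 7 OR ph < 7 → 49
sample_id=408: depth_m < 31 OR turbidity > 125 → 3
sample_id=409: depth_m < 31 OR turbidity > 125 → 3
sample_id=410: depth_m < 31 OR turbidity > 125 → 3
sample_id=411: depth_m < 7 OR ph < 7 → 49

3, 49, 17, 49, 3, 49, 3, 49, 3, 3, 3, 49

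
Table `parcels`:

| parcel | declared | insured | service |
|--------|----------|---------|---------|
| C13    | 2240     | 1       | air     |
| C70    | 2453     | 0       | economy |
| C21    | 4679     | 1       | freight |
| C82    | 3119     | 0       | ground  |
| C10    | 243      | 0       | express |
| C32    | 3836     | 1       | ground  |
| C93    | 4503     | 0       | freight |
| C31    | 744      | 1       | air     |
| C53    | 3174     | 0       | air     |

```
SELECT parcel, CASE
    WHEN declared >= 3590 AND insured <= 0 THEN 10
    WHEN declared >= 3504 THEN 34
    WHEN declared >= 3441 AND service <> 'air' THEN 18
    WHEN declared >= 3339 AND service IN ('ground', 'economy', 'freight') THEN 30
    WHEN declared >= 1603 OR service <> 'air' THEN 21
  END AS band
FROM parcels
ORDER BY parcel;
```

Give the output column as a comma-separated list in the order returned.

parcel=C10: declared >= 1603 OR service <> 'air' → 21
parcel=C13: declared >= 1603 OR service <> 'air' → 21
parcel=C21: declared >= 3504 → 34
parcel=C31: (no match → NULL) → NULL
parcel=C32: declared >= 3504 → 34
parcel=C53: declared >= 1603 OR service <> 'air' → 21
parcel=C70: declared >= 1603 OR service <> 'air' → 21
parcel=C82: declared >= 1603 OR service <> 'air' → 21
parcel=C93: declared >= 3590 AND insured <= 0 → 10

21, 21, 34, NULL, 34, 21, 21, 21, 10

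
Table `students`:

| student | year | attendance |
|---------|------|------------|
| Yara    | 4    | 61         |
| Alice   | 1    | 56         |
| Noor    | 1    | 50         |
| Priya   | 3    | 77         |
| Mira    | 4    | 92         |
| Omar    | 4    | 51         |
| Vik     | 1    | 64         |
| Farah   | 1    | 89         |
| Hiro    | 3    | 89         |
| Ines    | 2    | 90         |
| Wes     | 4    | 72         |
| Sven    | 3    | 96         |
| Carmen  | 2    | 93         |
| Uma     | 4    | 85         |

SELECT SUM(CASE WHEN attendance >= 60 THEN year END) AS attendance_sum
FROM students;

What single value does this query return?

31

student=Yara: ✓ → 4
student=Alice: ✗
student=Noor: ✗
student=Priya: ✓ → 3
student=Mira: ✓ → 4
student=Omar: ✗
student=Vik: ✓ → 1
student=Farah: ✓ → 1
student=Hiro: ✓ → 3
student=Ines: ✓ → 2
student=Wes: ✓ → 4
student=Sven: ✓ → 3
student=Carmen: ✓ → 2
student=Uma: ✓ → 4
attendance_sum = 4 + 3 + 4 + 1 + 1 + 3 + 2 + 4 + 3 + 2 + 4 = 31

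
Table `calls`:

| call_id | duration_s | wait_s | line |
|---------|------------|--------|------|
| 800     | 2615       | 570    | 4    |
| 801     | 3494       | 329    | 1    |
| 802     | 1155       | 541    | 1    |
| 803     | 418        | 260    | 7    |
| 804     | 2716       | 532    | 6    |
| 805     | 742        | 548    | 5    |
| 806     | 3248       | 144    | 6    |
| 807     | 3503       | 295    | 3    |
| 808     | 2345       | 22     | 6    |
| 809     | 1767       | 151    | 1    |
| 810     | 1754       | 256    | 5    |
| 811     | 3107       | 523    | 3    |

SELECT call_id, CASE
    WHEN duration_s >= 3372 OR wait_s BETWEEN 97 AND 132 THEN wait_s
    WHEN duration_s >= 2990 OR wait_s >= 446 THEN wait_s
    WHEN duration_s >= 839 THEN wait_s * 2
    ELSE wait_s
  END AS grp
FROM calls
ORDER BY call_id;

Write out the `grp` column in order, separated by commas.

call_id=800: duration_s >= 2990 OR wait_s >= 446 → 570
call_id=801: duration_s >= 3372 OR wait_s BETWEEN 97 AND 132 → 329
call_id=802: duration_s >= 2990 OR wait_s >= 446 → 541
call_id=803: ELSE → 260
call_id=804: duration_s >= 2990 OR wait_s >= 446 → 532
call_id=805: duration_s >= 2990 OR wait_s >= 446 → 548
call_id=806: duration_s >= 2990 OR wait_s >= 446 → 144
call_id=807: duration_s >= 3372 OR wait_s BETWEEN 97 AND 132 → 295
call_id=808: duration_s >= 839 → 44
call_id=809: duration_s >= 839 → 302
call_id=810: duration_s >= 839 → 512
call_id=811: duration_s >= 2990 OR wait_s >= 446 → 523

570, 329, 541, 260, 532, 548, 144, 295, 44, 302, 512, 523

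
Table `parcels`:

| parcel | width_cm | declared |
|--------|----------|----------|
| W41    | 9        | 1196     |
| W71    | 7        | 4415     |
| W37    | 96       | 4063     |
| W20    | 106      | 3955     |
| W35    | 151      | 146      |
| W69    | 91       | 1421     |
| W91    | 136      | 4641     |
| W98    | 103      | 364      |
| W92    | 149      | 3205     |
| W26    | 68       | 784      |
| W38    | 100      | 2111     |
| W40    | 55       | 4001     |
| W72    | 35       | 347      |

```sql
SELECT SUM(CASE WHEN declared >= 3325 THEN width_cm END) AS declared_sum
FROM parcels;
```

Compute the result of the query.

parcel=W41: ✗
parcel=W71: ✓ → 7
parcel=W37: ✓ → 96
parcel=W20: ✓ → 106
parcel=W35: ✗
parcel=W69: ✗
parcel=W91: ✓ → 136
parcel=W98: ✗
parcel=W92: ✗
parcel=W26: ✗
parcel=W38: ✗
parcel=W40: ✓ → 55
parcel=W72: ✗
declared_sum = 7 + 96 + 106 + 136 + 55 = 400

400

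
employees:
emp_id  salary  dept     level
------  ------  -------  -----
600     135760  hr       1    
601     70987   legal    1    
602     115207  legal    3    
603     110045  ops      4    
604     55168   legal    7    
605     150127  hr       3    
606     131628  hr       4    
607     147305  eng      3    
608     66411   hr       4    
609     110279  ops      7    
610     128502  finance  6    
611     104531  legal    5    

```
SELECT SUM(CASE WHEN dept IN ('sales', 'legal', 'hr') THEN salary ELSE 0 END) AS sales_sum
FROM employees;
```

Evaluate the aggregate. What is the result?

emp_id=600: ✓ → 135760
emp_id=601: ✓ → 70987
emp_id=602: ✓ → 115207
emp_id=603: ✗
emp_id=604: ✓ → 55168
emp_id=605: ✓ → 150127
emp_id=606: ✓ → 131628
emp_id=607: ✗
emp_id=608: ✓ → 66411
emp_id=609: ✗
emp_id=610: ✗
emp_id=611: ✓ → 104531
sales_sum = 135760 + 70987 + 115207 + 55168 + 150127 + 131628 + 66411 + 104531 = 829819

829819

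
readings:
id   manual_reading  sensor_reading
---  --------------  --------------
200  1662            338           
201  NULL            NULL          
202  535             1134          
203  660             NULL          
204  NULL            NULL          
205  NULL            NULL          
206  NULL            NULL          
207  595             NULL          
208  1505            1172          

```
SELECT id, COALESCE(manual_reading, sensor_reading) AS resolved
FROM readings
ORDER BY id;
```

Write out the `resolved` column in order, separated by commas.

id=200: manual_reading=1662 → 1662
id=201: manual_reading=NULL, sensor_reading=NULL (all NULL) → NULL
id=202: manual_reading=535 → 535
id=203: manual_reading=660 → 660
id=204: manual_reading=NULL, sensor_reading=NULL (all NULL) → NULL
id=205: manual_reading=NULL, sensor_reading=NULL (all NULL) → NULL
id=206: manual_reading=NULL, sensor_reading=NULL (all NULL) → NULL
id=207: manual_reading=595 → 595
id=208: manual_reading=1505 → 1505

1662, NULL, 535, 660, NULL, NULL, NULL, 595, 1505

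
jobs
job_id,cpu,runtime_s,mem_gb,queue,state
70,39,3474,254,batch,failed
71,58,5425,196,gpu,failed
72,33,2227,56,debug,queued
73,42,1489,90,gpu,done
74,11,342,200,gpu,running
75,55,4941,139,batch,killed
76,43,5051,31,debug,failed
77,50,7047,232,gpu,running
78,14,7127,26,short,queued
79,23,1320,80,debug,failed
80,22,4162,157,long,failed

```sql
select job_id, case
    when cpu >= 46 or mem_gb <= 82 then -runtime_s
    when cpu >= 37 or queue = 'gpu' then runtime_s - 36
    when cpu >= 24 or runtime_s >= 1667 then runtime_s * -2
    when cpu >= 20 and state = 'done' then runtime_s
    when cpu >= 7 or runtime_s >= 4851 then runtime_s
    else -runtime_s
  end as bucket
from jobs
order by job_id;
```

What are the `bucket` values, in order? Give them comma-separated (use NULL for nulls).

job_id=70: cpu >= 37 or queue = 'gpu' → 3438
job_id=71: cpu >= 46 or mem_gb <= 82 → -5425
job_id=72: cpu >= 46 or mem_gb <= 82 → -2227
job_id=73: cpu >= 37 or queue = 'gpu' → 1453
job_id=74: cpu >= 37 or queue = 'gpu' → 306
job_id=75: cpu >= 46 or mem_gb <= 82 → -4941
job_id=76: cpu >= 46 or mem_gb <= 82 → -5051
job_id=77: cpu >= 46 or mem_gb <= 82 → -7047
job_id=78: cpu >= 46 or mem_gb <= 82 → -7127
job_id=79: cpu >= 46 or mem_gb <= 82 → -1320
job_id=80: cpu >= 24 or runtime_s >= 1667 → -8324

3438, -5425, -2227, 1453, 306, -4941, -5051, -7047, -7127, -1320, -8324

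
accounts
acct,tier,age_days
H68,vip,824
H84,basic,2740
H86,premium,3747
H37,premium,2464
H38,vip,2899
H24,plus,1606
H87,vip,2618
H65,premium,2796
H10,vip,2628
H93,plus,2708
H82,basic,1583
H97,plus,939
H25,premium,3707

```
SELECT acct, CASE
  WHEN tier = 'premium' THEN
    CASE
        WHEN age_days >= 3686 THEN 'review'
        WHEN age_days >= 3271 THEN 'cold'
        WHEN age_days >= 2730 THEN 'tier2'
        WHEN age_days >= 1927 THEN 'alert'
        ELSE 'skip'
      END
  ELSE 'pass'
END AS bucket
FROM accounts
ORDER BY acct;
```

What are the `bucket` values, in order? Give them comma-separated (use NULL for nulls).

acct=H10: tier='vip' → outer ELSE → pass
acct=H24: tier='plus' → outer ELSE → pass
acct=H25: tier='premium' → inner[age_days >= 3686] → review
acct=H37: tier='premium' → inner[age_days >= 1927] → alert
acct=H38: tier='vip' → outer ELSE → pass
acct=H65: tier='premium' → inner[age_days >= 2730] → tier2
acct=H68: tier='vip' → outer ELSE → pass
acct=H82: tier='basic' → outer ELSE → pass
acct=H84: tier='basic' → outer ELSE → pass
acct=H86: tier='premium' → inner[age_days >= 3686] → review
acct=H87: tier='vip' → outer ELSE → pass
acct=H93: tier='plus' → outer ELSE → pass
acct=H97: tier='plus' → outer ELSE → pass

pass, pass, review, alert, pass, tier2, pass, pass, pass, review, pass, pass, pass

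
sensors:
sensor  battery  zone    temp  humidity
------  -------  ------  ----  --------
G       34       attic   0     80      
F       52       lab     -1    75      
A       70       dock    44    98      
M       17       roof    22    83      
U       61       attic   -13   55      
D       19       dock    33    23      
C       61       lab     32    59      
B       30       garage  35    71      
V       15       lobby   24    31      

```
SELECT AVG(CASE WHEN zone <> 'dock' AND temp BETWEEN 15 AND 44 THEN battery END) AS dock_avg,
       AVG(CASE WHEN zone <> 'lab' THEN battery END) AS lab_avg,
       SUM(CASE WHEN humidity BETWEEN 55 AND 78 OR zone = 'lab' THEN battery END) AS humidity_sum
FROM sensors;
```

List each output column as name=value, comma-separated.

dock_avg=30.75, lab_avg=35.1428571429, humidity_sum=204

[dock_avg: zone <> 'dock' AND temp BETWEEN 15 AND 44]
sensor=G: ✗
sensor=F: ✗
sensor=A: ✗
sensor=M: ✓ → 17
sensor=U: ✗
sensor=D: ✗
sensor=C: ✓ → 61
sensor=B: ✓ → 30
sensor=V: ✓ → 15
dock_avg = (17 + 61 + 30 + 15) / 4 = 30.75
—
[lab_avg: zone <> 'lab']
sensor=G: ✓ → 34
sensor=F: ✗
sensor=A: ✓ → 70
sensor=M: ✓ → 17
sensor=U: ✓ → 61
sensor=D: ✓ → 19
sensor=C: ✗
sensor=B: ✓ → 30
sensor=V: ✓ → 15
lab_avg = (34 + 70 + 17 + 61 + 19 + 30 + 15) / 7 = 35.1428571429
—
[humidity_sum: humidity BETWEEN 55 AND 78 OR zone = 'lab']
sensor=G: ✗
sensor=F: ✓ → 52
sensor=A: ✗
sensor=M: ✗
sensor=U: ✓ → 61
sensor=D: ✗
sensor=C: ✓ → 61
sensor=B: ✓ → 30
sensor=V: ✗
humidity_sum = 52 + 61 + 61 + 30 = 204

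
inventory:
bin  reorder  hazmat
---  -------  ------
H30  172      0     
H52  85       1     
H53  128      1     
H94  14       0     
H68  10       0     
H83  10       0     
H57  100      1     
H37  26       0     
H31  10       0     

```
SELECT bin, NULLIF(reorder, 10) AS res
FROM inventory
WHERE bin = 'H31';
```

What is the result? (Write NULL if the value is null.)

NULL

bin = H31: reorder=10, hazmat=0.
reorder=10 vs 10: equal → NULL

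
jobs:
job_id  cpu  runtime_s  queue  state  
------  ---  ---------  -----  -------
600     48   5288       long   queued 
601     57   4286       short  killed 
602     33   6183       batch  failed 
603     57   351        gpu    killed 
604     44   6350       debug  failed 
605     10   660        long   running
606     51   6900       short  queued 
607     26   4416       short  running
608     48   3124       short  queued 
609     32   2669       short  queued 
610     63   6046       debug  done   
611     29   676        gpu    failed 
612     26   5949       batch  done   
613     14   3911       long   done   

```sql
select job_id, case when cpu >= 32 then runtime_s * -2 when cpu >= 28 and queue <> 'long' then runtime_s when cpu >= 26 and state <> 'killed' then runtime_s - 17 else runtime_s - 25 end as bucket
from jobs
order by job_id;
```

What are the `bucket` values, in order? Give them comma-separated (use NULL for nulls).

job_id=600: cpu >= 32 → -10576
job_id=601: cpu >= 32 → -8572
job_id=602: cpu >= 32 → -12366
job_id=603: cpu >= 32 → -702
job_id=604: cpu >= 32 → -12700
job_id=605: ELSE → 635
job_id=606: cpu >= 32 → -13800
job_id=607: cpu >= 26 and state <> 'killed' → 4399
job_id=608: cpu >= 32 → -6248
job_id=609: cpu >= 32 → -5338
job_id=610: cpu >= 32 → -12092
job_id=611: cpu >= 28 and queue <> 'long' → 676
job_id=612: cpu >= 26 and state <> 'killed' → 5932
job_id=613: ELSE → 3886

-10576, -8572, -12366, -702, -12700, 635, -13800, 4399, -6248, -5338, -12092, 676, 5932, 3886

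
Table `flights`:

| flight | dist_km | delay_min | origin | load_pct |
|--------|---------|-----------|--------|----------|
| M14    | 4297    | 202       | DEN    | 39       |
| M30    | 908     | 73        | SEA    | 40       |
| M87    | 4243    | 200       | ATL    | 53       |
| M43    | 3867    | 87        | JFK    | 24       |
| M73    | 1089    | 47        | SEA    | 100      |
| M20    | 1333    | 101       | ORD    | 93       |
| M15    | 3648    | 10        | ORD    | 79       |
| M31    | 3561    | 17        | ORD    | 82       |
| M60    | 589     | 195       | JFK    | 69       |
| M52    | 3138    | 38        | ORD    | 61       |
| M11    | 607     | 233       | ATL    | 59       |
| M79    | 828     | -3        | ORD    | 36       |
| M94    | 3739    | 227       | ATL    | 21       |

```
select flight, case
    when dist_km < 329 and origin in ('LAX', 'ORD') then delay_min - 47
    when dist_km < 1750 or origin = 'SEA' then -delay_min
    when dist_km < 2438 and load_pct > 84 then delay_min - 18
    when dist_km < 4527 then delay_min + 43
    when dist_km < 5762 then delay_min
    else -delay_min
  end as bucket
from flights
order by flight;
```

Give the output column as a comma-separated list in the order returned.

-233, 245, 53, -101, -73, 60, 130, 81, -195, -47, 3, 243, 270

flight=M11: dist_km < 1750 or origin = 'SEA' → -233
flight=M14: dist_km < 4527 → 245
flight=M15: dist_km < 4527 → 53
flight=M20: dist_km < 1750 or origin = 'SEA' → -101
flight=M30: dist_km < 1750 or origin = 'SEA' → -73
flight=M31: dist_km < 4527 → 60
flight=M43: dist_km < 4527 → 130
flight=M52: dist_km < 4527 → 81
flight=M60: dist_km < 1750 or origin = 'SEA' → -195
flight=M73: dist_km < 1750 or origin = 'SEA' → -47
flight=M79: dist_km < 1750 or origin = 'SEA' → 3
flight=M87: dist_km < 4527 → 243
flight=M94: dist_km < 4527 → 270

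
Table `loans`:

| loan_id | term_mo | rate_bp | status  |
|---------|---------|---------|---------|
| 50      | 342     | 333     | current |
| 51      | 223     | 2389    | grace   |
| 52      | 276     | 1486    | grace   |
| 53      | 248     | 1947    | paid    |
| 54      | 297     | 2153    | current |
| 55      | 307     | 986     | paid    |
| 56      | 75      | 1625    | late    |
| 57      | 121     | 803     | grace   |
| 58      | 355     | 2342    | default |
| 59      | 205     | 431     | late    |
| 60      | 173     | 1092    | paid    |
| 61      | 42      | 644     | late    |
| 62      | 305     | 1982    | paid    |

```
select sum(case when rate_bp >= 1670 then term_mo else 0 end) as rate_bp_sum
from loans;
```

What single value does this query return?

1428

loan_id=50: ✗
loan_id=51: ✓ → 223
loan_id=52: ✗
loan_id=53: ✓ → 248
loan_id=54: ✓ → 297
loan_id=55: ✗
loan_id=56: ✗
loan_id=57: ✗
loan_id=58: ✓ → 355
loan_id=59: ✗
loan_id=60: ✗
loan_id=61: ✗
loan_id=62: ✓ → 305
rate_bp_sum = 223 + 248 + 297 + 355 + 305 = 1428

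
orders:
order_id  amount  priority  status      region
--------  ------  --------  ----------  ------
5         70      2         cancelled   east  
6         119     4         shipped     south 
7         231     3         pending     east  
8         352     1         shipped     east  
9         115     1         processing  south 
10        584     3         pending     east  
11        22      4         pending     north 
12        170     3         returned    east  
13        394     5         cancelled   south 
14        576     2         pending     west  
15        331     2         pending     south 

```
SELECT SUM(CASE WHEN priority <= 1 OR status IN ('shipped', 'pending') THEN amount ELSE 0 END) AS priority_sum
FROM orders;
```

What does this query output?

2330

order_id=5: ✗
order_id=6: ✓ → 119
order_id=7: ✓ → 231
order_id=8: ✓ → 352
order_id=9: ✓ → 115
order_id=10: ✓ → 584
order_id=11: ✓ → 22
order_id=12: ✗
order_id=13: ✗
order_id=14: ✓ → 576
order_id=15: ✓ → 331
priority_sum = 119 + 231 + 352 + 115 + 584 + 22 + 576 + 331 = 2330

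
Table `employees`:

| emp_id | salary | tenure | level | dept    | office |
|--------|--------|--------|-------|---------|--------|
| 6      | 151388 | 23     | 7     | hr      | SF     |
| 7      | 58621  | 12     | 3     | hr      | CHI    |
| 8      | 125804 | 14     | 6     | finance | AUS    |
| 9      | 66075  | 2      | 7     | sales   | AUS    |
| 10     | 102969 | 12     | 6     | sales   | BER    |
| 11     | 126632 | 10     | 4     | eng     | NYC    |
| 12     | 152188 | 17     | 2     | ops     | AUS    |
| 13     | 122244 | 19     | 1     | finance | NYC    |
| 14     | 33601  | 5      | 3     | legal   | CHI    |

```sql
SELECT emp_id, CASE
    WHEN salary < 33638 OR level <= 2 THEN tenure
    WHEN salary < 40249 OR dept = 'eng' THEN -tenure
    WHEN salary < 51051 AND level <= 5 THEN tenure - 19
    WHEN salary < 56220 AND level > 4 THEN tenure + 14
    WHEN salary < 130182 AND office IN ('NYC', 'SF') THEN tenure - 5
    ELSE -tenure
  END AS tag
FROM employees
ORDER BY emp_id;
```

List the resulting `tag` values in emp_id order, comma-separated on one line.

emp_id=6: ELSE → -23
emp_id=7: ELSE → -12
emp_id=8: ELSE → -14
emp_id=9: ELSE → -2
emp_id=10: ELSE → -12
emp_id=11: salary < 40249 OR dept = 'eng' → -10
emp_id=12: salary < 33638 OR level <= 2 → 17
emp_id=13: salary < 33638 OR level <= 2 → 19
emp_id=14: salary < 33638 OR level <= 2 → 5

-23, -12, -14, -2, -12, -10, 17, 19, 5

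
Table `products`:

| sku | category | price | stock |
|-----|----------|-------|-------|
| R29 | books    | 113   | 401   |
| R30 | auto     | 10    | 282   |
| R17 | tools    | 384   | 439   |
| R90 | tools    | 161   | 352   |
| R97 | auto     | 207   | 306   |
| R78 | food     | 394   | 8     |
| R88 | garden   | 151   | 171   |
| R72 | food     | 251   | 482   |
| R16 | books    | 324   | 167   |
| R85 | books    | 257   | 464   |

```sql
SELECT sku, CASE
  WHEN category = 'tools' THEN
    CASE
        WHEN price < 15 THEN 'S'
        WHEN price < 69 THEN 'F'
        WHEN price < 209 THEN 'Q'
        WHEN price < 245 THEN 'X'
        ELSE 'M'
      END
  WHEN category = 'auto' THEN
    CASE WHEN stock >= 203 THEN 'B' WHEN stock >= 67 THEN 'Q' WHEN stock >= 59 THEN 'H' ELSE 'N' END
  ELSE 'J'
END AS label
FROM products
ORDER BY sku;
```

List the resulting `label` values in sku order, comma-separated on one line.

sku=R16: category='books' → outer ELSE → J
sku=R17: category='tools' → inner[ELSE] → M
sku=R29: category='books' → outer ELSE → J
sku=R30: category='auto' → inner[stock >= 203] → B
sku=R72: category='food' → outer ELSE → J
sku=R78: category='food' → outer ELSE → J
sku=R85: category='books' → outer ELSE → J
sku=R88: category='garden' → outer ELSE → J
sku=R90: category='tools' → inner[price < 209] → Q
sku=R97: category='auto' → inner[stock >= 203] → B

J, M, J, B, J, J, J, J, Q, B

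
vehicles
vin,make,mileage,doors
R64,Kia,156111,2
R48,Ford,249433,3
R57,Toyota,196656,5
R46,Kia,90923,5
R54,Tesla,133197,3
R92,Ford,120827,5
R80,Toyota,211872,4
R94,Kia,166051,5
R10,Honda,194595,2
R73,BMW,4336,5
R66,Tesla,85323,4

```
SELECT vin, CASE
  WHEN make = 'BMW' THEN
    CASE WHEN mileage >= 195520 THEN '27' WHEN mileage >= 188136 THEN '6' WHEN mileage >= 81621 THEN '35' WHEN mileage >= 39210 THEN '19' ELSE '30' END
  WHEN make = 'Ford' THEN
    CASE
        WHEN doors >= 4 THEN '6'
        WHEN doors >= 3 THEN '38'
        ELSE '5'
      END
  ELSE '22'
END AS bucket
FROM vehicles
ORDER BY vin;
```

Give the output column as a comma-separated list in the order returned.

vin=R10: make='Honda' → outer ELSE → 22
vin=R46: make='Kia' → outer ELSE → 22
vin=R48: make='Ford' → inner[doors >= 3] → 38
vin=R54: make='Tesla' → outer ELSE → 22
vin=R57: make='Toyota' → outer ELSE → 22
vin=R64: make='Kia' → outer ELSE → 22
vin=R66: make='Tesla' → outer ELSE → 22
vin=R73: make='BMW' → inner[ELSE] → 30
vin=R80: make='Toyota' → outer ELSE → 22
vin=R92: make='Ford' → inner[doors >= 4] → 6
vin=R94: make='Kia' → outer ELSE → 22

22, 22, 38, 22, 22, 22, 22, 30, 22, 6, 22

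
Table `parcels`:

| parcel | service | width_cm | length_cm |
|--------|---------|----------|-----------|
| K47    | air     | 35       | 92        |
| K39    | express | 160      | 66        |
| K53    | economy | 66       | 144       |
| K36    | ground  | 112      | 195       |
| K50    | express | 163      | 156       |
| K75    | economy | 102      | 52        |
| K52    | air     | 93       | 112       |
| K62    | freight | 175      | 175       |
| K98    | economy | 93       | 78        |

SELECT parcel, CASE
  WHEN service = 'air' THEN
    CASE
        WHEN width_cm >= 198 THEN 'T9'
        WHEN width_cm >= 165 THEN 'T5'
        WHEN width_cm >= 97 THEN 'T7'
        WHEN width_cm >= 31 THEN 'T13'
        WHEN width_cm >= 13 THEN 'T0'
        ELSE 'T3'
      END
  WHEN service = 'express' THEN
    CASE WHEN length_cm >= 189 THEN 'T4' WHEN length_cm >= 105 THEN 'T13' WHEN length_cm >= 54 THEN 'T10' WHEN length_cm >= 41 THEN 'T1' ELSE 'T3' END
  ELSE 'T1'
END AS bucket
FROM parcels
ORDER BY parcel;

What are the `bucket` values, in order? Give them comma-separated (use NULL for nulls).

T1, T10, T13, T13, T13, T1, T1, T1, T1

parcel=K36: service='ground' → outer ELSE → T1
parcel=K39: service='express' → inner[length_cm >= 54] → T10
parcel=K47: service='air' → inner[width_cm >= 31] → T13
parcel=K50: service='express' → inner[length_cm >= 105] → T13
parcel=K52: service='air' → inner[width_cm >= 31] → T13
parcel=K53: service='economy' → outer ELSE → T1
parcel=K62: service='freight' → outer ELSE → T1
parcel=K75: service='economy' → outer ELSE → T1
parcel=K98: service='economy' → outer ELSE → T1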